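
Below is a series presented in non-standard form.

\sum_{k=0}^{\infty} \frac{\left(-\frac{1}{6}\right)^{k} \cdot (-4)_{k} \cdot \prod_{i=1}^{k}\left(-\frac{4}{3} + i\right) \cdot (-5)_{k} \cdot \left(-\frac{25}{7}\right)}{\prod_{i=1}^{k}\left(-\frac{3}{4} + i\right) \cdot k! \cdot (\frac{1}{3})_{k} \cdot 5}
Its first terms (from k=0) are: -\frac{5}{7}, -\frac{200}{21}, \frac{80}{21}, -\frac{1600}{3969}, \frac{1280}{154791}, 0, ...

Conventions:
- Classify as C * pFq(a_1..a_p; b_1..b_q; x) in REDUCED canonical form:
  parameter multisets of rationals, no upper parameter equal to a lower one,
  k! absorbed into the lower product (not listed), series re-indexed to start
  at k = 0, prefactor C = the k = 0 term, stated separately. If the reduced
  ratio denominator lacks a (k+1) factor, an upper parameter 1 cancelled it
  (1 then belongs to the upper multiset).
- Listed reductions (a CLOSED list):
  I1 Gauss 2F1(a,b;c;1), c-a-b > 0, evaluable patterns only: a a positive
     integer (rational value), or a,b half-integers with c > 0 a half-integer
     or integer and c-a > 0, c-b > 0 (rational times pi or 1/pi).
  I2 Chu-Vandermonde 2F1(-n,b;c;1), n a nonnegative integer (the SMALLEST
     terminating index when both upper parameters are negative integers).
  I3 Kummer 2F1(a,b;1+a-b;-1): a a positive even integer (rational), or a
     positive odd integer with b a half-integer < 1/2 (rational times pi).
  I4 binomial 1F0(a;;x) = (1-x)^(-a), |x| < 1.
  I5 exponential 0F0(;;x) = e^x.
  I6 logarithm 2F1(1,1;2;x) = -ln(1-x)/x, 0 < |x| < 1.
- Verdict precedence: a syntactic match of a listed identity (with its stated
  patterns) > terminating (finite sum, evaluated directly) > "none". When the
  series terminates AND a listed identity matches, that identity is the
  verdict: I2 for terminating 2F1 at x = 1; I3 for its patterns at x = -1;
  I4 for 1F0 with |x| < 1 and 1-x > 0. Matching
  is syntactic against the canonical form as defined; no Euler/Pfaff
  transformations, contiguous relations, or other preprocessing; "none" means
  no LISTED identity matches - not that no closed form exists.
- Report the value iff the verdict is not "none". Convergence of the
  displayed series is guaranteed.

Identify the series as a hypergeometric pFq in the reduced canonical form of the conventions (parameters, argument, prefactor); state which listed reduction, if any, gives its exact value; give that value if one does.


Key step: x = -\frac{1}{6} and the constant factors (C = -5/7, x = -1/6) combine into one prefactor.
Term ratio: r(k) = -\frac{1}{6} * (k-5) (k-4) (k-\frac{1}{3}) / [(k+\frac{1}{4}) (k+\frac{1}{3}) (k+1)] - poly over poly, x = -\frac{1}{6} from leading terms; C = -\frac{5}{7} at k = 0.

The series (x = -\frac{1}{6}) is 3F2: upper {-5, -4, -\frac{1}{3}}, lower {\frac{1}{4}, \frac{1}{3}}, prefactor -\frac{5}{7}. Verdict: terminating at k = 4: the factor (-4)_k kills every later term; summing the 5 survivors is exact. Exact value: -\frac{1056205}{154791}.


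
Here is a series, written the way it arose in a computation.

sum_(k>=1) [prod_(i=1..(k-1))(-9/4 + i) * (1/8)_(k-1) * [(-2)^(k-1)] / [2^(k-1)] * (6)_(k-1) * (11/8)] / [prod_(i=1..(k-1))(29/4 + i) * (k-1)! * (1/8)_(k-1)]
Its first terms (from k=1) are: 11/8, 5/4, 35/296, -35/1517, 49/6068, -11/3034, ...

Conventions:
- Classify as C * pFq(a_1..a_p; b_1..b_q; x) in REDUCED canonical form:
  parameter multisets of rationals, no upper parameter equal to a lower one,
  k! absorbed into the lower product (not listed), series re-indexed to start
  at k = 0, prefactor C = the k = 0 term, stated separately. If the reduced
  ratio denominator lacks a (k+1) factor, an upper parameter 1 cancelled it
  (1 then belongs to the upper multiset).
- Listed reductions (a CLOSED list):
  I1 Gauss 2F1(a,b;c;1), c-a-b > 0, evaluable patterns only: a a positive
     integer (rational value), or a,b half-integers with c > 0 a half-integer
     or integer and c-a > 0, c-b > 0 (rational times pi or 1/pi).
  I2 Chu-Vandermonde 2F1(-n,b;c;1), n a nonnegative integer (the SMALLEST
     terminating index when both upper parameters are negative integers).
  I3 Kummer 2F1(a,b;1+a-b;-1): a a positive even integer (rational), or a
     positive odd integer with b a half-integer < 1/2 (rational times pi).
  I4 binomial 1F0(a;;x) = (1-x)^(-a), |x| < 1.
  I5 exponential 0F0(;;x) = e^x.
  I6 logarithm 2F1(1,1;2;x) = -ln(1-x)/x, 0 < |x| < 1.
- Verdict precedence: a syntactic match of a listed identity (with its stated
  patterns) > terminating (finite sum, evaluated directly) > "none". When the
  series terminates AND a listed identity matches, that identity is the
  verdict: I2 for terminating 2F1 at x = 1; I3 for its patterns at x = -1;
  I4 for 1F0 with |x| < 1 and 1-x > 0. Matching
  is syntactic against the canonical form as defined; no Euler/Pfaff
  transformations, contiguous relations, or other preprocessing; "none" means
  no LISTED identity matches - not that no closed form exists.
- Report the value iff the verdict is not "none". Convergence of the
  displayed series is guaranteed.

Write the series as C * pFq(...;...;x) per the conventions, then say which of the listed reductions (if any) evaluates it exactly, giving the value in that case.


With C = 11/8: the canonical form is 2F1(-5/4, 6; 33/4; -1). Verdict: Kummer (I3) matches (x = -1; c = 33/4 equals 1+a-b for upper {-5/4, 6}: listed pattern). Sum: 11165/4096.

Key observation: from the first term 11/8: the lower running product (C = 11/8) is a rising factorial.
Term ratio: r(k) = (-1) * (k-5/4) (k+6) / [(k+33/4) (k+1)] - rational in k. x = (-1); t_0 = 11/8; negate the roots.


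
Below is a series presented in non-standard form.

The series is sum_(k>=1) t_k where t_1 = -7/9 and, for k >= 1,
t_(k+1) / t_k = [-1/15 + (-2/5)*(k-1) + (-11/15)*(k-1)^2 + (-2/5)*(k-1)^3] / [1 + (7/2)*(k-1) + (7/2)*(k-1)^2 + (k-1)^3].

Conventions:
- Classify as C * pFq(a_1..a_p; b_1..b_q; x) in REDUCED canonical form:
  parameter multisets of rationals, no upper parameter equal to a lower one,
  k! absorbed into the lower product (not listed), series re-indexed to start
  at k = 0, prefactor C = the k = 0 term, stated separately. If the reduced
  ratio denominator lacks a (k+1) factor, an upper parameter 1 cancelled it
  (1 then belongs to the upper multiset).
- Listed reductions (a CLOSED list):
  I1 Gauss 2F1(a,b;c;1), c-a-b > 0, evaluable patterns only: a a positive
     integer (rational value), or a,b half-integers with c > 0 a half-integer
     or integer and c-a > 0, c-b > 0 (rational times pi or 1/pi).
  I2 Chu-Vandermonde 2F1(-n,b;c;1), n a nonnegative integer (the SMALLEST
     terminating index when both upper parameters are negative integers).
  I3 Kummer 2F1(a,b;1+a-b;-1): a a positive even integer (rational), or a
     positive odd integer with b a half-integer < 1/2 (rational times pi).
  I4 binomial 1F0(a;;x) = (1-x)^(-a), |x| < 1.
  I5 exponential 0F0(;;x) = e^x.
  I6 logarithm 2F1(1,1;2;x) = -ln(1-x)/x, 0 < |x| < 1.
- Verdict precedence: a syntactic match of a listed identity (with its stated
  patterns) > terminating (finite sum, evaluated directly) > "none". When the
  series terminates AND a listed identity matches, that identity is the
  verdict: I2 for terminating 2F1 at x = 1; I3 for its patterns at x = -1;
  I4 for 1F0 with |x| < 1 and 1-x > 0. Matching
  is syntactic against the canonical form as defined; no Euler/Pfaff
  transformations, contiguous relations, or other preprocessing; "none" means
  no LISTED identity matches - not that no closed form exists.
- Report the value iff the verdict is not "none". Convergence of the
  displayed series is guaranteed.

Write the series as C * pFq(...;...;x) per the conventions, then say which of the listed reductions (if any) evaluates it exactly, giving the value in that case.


The series (x = -2/5) is 2F1: upper {1/3, 1}, lower {2}, prefactor -7/9. Verdict: none. A 2F1 with upper {1/3, 1} fits none of I1-I6 at x = -2/5; the sum runs forever.

The tell: from the first term -7/9: factor the ratio over Q (C = -7/9, x = -2/5): negated roots = parameters.
Adjacent-term ratio: r(k) = (-2/5) * (k+1/3) (k+1) / [(k+2) (k+1)] - rational in k, leading ratio (-2/5); with t_0 = -7/9, classification follows.


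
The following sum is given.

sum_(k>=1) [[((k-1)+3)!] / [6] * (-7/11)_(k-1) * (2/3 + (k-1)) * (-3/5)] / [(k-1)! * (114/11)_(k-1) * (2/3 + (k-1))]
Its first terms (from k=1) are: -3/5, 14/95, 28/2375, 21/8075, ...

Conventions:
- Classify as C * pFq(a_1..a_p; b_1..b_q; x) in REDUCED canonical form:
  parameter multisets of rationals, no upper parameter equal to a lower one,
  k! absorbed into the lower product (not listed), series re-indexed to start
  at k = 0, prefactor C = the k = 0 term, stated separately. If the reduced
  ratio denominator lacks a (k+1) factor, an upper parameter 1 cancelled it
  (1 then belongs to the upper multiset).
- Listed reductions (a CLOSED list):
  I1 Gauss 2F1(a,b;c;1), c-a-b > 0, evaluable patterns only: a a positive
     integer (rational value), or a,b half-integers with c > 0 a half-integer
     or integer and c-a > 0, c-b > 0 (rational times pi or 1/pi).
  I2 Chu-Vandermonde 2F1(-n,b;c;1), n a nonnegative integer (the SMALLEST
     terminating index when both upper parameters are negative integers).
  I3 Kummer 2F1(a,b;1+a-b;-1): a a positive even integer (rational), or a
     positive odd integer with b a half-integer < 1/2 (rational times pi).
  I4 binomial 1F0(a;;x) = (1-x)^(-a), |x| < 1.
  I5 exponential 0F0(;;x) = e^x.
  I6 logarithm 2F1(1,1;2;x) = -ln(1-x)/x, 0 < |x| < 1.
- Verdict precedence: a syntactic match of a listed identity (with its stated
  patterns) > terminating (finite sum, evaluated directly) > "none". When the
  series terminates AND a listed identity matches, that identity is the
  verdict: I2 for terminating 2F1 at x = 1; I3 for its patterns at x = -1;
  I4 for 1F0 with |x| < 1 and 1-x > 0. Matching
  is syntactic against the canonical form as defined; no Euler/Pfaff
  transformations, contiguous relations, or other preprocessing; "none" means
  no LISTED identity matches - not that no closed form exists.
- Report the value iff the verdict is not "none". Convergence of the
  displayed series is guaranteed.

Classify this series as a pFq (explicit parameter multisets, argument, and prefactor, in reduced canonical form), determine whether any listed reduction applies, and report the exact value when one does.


At argument 1: a 2F1 with upper {-7/11, 4}, lower {114/11}, scaled by C = -3/5. Verdict: this is Gauss (I1, integer-parameter pattern) (x = 1: the Gamma ratio telescopes since c-a-b = 7 > 0 and a = 4 in Z>0). Value: -63963/146410.

The tell: from the first term -3/5: the factorial ratio (prefactor -3/5) (k+a-1)!/(a-1)! is a rising factorial (a)_k.
Ratio: r(k) = 1 * (k-7/11) (k+4) / [(k+114/11) (k+1)] - rational in k. x = 1; t_0 = -3/5; negate the roots.


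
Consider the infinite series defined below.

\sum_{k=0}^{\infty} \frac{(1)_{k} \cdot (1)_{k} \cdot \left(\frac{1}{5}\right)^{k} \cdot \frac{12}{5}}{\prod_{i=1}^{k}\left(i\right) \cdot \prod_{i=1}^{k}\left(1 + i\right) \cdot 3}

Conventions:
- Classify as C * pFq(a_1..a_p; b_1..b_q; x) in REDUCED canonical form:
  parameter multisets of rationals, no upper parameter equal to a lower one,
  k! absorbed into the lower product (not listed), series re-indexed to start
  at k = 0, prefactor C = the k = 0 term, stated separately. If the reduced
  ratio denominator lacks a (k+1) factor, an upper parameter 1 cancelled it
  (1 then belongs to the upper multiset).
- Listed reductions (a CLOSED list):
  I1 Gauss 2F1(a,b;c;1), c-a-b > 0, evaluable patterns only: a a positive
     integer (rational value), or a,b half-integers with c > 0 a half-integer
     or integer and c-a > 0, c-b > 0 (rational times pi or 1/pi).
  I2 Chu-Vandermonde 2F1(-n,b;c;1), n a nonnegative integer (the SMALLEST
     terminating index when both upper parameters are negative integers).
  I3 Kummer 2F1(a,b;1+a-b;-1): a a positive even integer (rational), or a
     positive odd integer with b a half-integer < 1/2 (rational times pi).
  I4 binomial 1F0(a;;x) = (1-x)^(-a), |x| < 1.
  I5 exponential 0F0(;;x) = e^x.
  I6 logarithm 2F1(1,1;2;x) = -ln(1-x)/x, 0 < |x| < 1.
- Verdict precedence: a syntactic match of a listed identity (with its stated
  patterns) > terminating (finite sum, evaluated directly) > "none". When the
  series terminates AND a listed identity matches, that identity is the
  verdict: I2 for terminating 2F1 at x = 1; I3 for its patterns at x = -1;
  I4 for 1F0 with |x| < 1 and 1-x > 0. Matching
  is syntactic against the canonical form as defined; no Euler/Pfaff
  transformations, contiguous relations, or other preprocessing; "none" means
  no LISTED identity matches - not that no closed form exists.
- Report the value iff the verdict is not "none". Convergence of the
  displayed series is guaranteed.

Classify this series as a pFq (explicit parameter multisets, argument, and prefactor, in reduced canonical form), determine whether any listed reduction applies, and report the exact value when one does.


At argument \frac{1}{5}: a 2F1 with upper {1, 1}, lower {2}, scaled by C = \frac{4}{5}. Verdict: this is logarithm (I6) (the logarithm: parameters (1,1;2), x = \frac{1}{5}). Sum: \left(-4\right) \cdot \ln\left(\frac{4}{5}\right).

The tell: x = \frac{1}{5} and the constant factors (C = 4/5, x = 1/5) combine into one prefactor.
Adjacent-term ratio: r(k) = \frac{1}{5} * (k+1) (k+1) / [(k+2) (k+1)] - poly over poly, x = \frac{1}{5} from leading terms; C = \frac{4}{5} at k = 0.


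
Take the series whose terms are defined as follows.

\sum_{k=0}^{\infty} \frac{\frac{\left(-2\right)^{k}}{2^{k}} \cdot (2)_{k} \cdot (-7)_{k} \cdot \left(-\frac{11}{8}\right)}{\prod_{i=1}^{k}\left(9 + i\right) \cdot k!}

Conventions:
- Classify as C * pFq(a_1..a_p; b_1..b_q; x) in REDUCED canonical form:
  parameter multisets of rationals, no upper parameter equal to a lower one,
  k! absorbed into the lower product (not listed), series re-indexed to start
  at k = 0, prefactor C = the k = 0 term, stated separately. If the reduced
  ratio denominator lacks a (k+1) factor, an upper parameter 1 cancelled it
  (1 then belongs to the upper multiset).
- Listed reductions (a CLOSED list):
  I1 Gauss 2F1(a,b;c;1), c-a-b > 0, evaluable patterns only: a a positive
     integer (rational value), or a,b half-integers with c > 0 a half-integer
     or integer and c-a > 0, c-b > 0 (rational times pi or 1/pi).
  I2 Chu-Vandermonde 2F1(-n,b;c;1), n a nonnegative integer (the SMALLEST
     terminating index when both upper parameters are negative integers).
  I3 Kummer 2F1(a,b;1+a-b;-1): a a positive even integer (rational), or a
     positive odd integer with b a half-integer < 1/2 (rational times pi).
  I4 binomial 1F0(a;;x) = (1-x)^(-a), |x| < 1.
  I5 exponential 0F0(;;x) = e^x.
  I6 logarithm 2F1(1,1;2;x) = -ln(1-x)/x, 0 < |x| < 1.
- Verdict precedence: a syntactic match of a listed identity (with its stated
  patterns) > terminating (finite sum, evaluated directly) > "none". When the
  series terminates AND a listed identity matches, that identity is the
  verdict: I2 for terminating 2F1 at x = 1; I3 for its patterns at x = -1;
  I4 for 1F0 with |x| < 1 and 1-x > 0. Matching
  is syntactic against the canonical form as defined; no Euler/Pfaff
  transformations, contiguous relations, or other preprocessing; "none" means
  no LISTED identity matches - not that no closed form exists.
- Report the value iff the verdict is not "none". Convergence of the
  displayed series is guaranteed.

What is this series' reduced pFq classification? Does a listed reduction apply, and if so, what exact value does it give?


This is -\frac{11}{8} * 2F1(-7, 2; 10; -1) in reduced canonical form. Verdict: Kummer's theorem (I3) applies (x = -1; c = 10 equals 1+a-b for upper {-7, 2}: listed pattern). Exact value: -\frac{99}{16}.

Key observation: t_0 = -\frac{11}{8} here, and the lower running product (prefactor -11/8) is a rising factorial.
Adjacent-term ratio: r(k) = -1 * (k-7) (k+2) / [(k+10) (k+1)] - rational in k, leading ratio -1; with t_0 = -\frac{11}{8}, classification follows.


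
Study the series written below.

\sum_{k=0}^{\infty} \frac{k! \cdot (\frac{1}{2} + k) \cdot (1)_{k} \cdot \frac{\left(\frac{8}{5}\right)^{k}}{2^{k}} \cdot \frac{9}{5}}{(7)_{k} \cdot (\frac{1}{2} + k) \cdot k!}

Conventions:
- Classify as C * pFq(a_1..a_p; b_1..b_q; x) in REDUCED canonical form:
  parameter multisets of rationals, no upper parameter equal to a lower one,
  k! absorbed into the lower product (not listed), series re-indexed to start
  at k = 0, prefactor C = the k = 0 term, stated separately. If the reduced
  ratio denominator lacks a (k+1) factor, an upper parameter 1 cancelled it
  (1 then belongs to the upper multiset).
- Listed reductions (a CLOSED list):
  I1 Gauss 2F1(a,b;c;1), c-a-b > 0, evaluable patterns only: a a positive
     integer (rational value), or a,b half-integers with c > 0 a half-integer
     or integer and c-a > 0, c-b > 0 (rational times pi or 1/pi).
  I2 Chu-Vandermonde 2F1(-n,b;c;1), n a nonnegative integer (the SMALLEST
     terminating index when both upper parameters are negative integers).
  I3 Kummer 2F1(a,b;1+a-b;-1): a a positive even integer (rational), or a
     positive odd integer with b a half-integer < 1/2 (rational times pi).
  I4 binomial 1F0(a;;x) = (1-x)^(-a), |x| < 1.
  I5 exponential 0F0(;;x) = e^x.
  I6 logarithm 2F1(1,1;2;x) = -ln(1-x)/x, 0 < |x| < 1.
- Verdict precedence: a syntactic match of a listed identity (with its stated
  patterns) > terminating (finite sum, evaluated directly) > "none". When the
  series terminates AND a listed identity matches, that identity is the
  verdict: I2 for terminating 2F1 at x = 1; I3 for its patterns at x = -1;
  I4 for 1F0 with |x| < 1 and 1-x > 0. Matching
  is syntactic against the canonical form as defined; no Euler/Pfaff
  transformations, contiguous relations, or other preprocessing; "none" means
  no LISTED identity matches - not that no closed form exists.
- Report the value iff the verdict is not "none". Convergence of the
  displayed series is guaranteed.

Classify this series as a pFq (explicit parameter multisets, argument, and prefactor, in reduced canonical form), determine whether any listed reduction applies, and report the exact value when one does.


With C = \frac{9}{5}: the canonical form is 2F1(1, 1; 7; \frac{4}{5}). Verdict: none. Every listed pattern misses the 2F1 form at \frac{4}{5}, upper {1, 1}.

The tell: with t_0 = \frac{9}{5}, the two k-th powers (prefactor 9/5) combine into one argument.
Adjacent-term ratio: r(k) = \frac{4}{5} * (k+1) (k+1) / [(k+7) (k+1)] - rational in k, leading ratio \frac{4}{5}; with t_0 = \frac{9}{5}, classification follows.


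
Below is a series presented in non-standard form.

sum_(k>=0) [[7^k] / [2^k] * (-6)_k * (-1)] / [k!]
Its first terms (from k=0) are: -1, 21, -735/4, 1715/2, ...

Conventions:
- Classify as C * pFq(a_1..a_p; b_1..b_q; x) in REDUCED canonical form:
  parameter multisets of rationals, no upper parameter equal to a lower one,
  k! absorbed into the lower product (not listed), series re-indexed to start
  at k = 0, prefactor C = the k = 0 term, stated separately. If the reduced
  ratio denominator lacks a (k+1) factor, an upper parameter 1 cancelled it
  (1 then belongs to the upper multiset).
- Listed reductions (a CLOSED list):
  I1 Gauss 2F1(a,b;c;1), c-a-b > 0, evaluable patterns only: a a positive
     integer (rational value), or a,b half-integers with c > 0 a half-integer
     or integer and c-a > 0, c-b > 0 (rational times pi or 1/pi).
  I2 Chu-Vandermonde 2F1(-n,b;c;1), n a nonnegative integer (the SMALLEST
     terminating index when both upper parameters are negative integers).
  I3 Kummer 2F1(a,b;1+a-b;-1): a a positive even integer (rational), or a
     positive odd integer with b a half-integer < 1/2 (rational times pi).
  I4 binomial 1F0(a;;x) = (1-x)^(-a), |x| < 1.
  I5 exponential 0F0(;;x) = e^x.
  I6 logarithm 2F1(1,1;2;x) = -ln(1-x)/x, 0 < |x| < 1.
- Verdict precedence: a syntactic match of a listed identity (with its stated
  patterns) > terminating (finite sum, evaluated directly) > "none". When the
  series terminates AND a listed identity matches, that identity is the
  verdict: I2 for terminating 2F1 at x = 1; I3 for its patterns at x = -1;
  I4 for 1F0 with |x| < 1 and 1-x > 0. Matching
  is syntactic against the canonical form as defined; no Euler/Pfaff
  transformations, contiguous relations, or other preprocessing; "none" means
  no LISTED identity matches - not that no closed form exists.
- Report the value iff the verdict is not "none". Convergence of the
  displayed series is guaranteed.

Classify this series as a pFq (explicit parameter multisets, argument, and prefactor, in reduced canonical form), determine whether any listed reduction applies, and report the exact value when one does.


x = 7/2 here; the reduced form reads 1F0, upper {-6}, lower {-}, C = -1. Verdict: terminating. With -6 upstairs the series is a 7-term polynomial sum; evaluated term by term. Sum: -15625/64.

Key step: with t_0 = -1, the two k-th powers (prefactor -1) combine into one argument.
Adjacent-term ratio: r(k) = (7/2) * (k-6) / [(k+1)] - poly over poly, x = (7/2) from leading terms; C = -1 at k = 0.


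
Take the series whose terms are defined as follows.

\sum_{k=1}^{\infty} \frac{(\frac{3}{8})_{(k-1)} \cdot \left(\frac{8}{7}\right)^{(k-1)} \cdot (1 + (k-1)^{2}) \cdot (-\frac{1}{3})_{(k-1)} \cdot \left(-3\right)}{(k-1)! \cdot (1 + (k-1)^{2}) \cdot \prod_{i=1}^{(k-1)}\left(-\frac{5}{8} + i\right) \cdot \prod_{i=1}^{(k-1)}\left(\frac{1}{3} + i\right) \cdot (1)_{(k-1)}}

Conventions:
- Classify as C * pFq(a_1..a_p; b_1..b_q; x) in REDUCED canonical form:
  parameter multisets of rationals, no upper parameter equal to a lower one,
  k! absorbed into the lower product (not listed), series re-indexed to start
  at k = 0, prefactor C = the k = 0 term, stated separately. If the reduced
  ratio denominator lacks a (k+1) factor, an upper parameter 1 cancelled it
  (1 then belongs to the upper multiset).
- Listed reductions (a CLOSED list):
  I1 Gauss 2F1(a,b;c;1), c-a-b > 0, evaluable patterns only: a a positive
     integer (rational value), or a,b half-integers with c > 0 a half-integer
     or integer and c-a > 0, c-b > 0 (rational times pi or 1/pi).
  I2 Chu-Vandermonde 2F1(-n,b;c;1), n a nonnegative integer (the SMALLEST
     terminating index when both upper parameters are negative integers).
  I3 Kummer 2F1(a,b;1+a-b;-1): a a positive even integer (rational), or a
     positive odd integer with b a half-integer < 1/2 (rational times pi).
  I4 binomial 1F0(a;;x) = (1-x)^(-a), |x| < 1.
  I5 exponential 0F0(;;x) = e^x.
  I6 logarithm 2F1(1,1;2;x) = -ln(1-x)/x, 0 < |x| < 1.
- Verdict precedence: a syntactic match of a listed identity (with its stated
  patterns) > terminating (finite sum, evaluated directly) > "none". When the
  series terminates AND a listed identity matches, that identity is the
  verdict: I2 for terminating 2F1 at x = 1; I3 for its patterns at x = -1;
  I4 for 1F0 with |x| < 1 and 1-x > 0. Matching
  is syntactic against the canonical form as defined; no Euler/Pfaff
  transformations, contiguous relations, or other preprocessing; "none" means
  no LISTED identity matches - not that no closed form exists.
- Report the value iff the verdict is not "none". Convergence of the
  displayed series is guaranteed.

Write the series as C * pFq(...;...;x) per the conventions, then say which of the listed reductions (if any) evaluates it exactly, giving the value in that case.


Prefactor -3, argument \frac{8}{7}: 1F2 with upper {-\frac{1}{3}} over lower {1, \frac{4}{3}}. Verdict: none - this 1F2 at x = \frac{8}{7} matches no listed pattern, and upper {-\frac{1}{3}} holds no stopper.

Structural cue: t_0 being -3, the lower running product (prefactor -3) is a rising factorial.
Adjacent-term ratio: r(k) = \frac{8}{7} * (k-\frac{1}{3}) / [(k+1) (k+\frac{4}{3}) (k+1)] - poly over poly, x = \frac{8}{7} from leading terms; C = -3 at k = 0.


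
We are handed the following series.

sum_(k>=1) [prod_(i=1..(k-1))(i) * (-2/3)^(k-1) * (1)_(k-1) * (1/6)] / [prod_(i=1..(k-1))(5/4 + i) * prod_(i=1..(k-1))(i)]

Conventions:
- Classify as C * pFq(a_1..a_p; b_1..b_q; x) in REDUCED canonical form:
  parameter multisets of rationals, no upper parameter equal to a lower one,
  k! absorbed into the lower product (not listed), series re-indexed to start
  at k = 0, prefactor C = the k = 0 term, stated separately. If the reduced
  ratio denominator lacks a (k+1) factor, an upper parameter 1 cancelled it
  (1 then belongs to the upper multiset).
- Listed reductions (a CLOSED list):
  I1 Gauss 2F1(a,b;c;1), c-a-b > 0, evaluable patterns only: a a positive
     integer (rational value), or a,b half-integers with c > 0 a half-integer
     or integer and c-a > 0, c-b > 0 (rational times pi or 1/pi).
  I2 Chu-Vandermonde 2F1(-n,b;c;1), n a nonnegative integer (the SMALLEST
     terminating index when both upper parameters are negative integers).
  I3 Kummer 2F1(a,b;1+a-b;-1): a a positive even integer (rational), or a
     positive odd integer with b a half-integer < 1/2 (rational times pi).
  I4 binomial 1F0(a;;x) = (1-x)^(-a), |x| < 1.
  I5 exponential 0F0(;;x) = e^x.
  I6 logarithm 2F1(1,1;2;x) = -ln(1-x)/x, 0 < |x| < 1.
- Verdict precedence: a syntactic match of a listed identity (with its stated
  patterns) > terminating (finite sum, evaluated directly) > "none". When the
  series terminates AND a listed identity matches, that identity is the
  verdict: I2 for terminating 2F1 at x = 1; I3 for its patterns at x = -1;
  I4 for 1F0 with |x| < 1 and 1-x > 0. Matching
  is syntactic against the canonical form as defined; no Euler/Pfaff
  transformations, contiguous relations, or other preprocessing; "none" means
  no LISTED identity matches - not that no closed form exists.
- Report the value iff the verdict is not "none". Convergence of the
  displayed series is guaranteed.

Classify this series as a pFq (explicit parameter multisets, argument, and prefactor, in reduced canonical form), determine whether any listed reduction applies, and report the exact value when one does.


This is 1/6 * 2F1(1, 1; 9/4; -2/3) in reduced canonical form. Verdict: none here - no I1-I6 shape fits x = -2/3 with lower {9/4}.

Key observation: from the first term 1/6: the product of the first k integers (C = 1/6) is k!.
Consecutive-term ratio: r(k) = (-2/3) * (k+1) (k+1) / [(k+9/4) (k+1)] - rational; roots negated = parameters, x = (-2/3), C = 1/6.


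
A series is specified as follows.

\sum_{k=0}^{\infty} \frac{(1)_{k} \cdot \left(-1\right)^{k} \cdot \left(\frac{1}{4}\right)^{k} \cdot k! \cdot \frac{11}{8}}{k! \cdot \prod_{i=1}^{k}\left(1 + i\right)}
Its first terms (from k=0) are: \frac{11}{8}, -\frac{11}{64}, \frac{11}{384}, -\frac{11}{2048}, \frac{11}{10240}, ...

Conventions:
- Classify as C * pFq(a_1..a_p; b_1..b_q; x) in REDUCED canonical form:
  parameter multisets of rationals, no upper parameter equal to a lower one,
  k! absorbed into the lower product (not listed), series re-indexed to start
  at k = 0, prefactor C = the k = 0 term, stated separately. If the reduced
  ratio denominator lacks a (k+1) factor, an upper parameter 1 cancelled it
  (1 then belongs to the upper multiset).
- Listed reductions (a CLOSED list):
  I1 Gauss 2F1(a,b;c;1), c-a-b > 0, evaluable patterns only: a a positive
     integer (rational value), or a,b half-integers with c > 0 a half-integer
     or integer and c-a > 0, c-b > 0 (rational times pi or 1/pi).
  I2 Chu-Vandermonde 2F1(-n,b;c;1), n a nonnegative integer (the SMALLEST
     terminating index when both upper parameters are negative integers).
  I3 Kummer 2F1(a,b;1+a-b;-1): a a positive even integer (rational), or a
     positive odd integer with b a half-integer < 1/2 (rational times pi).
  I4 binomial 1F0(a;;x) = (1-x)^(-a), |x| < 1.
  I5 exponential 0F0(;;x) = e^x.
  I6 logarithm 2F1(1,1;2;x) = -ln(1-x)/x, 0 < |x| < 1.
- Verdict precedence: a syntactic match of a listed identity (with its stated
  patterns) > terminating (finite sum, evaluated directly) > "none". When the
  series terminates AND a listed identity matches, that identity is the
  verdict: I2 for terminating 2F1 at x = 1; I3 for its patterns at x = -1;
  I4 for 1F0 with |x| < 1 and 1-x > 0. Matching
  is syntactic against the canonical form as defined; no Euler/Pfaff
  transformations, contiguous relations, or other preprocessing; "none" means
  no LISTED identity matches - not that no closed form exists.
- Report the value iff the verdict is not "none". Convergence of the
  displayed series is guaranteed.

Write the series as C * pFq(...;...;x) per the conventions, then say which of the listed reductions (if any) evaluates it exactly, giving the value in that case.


Reduced: x = -\frac{1}{4}, 2F1, upper = {1, 1}, lower = {2}, C = \frac{11}{8}. Verdict: this is the I6 logarithm reduction (the logarithm: parameters (1,1;2), x = -\frac{1}{4}). Its exact value is \frac{11}{2} \cdot \ln\left(\frac{5}{4}\right).

First insight: with t_0 = \frac{11}{8}, the (-1)^k factor (C = 11/8) folds into the argument's sign.
Ratio: r(k) = -\frac{1}{4} * (k+1) (k+1) / [(k+2) (k+1)] - rational; roots negated = parameters, x = -\frac{1}{4}, C = \frac{11}{8}.


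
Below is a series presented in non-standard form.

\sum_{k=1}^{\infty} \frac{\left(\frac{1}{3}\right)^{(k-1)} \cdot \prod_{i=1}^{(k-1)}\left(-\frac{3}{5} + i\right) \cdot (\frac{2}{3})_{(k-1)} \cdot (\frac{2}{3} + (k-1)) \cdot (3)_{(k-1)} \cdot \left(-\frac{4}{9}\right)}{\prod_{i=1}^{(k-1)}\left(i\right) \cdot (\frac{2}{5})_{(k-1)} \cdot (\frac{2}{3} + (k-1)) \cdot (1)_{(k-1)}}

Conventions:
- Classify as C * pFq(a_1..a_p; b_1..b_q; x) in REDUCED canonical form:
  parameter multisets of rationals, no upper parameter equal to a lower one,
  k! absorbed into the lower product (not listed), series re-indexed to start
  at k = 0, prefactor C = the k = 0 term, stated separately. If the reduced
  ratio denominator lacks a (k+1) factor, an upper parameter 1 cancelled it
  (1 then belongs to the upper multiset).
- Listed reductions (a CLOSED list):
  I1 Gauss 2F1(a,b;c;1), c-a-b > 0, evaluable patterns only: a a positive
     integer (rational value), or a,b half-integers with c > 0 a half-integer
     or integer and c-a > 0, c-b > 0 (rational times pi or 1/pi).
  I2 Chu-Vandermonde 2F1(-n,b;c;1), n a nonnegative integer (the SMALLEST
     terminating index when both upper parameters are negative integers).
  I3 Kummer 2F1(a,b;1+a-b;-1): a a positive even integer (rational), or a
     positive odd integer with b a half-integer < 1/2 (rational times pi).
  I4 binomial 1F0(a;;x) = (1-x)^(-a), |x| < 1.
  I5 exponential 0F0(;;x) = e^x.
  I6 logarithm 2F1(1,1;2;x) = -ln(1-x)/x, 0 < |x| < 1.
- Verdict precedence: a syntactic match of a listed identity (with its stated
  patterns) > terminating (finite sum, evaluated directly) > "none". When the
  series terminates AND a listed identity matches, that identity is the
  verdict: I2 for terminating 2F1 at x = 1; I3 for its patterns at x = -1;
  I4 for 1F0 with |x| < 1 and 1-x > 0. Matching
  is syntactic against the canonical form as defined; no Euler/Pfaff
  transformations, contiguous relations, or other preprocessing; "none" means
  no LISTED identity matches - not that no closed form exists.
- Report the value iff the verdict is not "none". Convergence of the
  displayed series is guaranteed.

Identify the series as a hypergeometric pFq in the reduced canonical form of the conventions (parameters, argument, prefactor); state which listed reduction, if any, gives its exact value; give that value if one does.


The tell: t_0 = -\frac{4}{9} here, and k + 2/3 divides numerator and denominator alike; C = -4/9 after cancelling.
Adjacent-term ratio: r(k) = \frac{1}{3} * (k+\frac{2}{3}) (k+3) / [(k+1) (k+1)] - poly over poly, x = \frac{1}{3} from leading terms; C = -\frac{4}{9} at k = 0.

This is -\frac{4}{9} * 2F1(\frac{2}{3}, 3; 1; \frac{1}{3}) in reduced canonical form. Verdict: none - at argument \frac{1}{3} the multisets {\frac{2}{3}, 3} ; {1} match no listed identity.


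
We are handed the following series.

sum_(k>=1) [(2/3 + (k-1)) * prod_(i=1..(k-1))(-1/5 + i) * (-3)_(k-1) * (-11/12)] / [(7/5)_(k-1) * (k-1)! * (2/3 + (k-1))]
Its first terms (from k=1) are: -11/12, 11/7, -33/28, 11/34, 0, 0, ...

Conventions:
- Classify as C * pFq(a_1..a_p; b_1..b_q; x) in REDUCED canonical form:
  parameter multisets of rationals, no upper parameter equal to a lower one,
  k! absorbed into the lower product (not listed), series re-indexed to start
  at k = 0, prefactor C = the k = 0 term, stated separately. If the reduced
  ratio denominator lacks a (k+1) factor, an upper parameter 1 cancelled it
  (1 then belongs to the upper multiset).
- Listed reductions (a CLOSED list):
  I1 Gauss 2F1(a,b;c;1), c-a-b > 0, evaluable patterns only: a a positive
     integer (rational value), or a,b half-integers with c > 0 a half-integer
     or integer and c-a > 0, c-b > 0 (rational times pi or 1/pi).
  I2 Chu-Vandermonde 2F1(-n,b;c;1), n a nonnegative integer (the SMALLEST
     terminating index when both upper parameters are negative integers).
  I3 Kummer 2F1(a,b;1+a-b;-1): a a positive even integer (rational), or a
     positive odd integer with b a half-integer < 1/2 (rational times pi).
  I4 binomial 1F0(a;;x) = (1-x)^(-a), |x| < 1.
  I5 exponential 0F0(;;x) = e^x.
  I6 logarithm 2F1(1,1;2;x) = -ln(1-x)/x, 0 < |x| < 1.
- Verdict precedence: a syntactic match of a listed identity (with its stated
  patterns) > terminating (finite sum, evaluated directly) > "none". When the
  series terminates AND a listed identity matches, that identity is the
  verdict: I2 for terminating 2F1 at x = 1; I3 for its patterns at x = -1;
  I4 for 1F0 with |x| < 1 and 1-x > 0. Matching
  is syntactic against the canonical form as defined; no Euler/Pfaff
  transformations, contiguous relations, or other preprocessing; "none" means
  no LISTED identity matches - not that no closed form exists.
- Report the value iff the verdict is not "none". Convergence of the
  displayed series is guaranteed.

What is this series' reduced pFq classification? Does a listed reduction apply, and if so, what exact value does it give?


With C = -11/12: the canonical form is 2F1(-3, 4/5; 7/5; 1). Verdict: Chu-Vandermonde (I2) matches (terminating 2F1 at x = 1 with n = 3, b = 4/5, c = 7/5). Exact value: -143/714.

The tell: from the first term -11/12: the running product (C = -11/12) telescopes to a rising factorial.
Adjacent-term ratio: r(k) = 1 * (k-3) (k+4/5) / [(k+7/5) (k+1)] - rational in k. x = 1; t_0 = -11/12; negate the roots.


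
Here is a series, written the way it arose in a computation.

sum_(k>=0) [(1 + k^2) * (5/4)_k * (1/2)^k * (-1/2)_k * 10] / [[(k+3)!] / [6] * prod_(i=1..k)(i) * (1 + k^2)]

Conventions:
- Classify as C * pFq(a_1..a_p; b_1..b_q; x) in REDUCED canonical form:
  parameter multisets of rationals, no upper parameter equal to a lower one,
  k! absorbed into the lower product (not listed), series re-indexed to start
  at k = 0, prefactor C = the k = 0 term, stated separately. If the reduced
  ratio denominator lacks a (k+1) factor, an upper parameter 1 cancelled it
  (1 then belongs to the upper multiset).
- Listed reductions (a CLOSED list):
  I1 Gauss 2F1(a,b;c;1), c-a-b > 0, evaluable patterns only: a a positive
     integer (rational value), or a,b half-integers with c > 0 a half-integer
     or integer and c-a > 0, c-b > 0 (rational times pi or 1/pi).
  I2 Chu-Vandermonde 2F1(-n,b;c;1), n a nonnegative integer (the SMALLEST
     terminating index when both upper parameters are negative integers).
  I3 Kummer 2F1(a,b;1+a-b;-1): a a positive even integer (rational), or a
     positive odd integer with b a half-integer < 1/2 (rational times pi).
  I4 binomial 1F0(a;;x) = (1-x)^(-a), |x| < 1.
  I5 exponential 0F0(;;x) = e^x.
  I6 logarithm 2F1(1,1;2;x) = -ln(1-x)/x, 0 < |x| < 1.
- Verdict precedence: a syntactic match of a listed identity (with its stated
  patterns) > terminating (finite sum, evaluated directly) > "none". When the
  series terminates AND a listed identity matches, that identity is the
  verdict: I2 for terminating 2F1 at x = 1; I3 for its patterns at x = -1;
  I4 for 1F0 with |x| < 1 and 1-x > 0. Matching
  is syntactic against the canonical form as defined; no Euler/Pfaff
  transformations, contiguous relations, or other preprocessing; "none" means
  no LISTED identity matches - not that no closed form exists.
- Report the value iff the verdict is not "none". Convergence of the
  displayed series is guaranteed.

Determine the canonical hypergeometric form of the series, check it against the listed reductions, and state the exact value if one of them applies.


With C = 10: the canonical form is 2F1(-1/2, 5/4; 4; 1/2). Verdict: no listed reduction: x = 1/2 and upper {-1/2, 5/4} fail every I1-I6 pattern.

Key observation: t_0 = 10 here, and the product of the first k integers (C = 10, x = 1/2) is k!.
Term ratio: r(k) = (1/2) * (k-1/2) (k+5/4) / [(k+4) (k+1)] - rational; roots negated = parameters, x = (1/2), C = 10.


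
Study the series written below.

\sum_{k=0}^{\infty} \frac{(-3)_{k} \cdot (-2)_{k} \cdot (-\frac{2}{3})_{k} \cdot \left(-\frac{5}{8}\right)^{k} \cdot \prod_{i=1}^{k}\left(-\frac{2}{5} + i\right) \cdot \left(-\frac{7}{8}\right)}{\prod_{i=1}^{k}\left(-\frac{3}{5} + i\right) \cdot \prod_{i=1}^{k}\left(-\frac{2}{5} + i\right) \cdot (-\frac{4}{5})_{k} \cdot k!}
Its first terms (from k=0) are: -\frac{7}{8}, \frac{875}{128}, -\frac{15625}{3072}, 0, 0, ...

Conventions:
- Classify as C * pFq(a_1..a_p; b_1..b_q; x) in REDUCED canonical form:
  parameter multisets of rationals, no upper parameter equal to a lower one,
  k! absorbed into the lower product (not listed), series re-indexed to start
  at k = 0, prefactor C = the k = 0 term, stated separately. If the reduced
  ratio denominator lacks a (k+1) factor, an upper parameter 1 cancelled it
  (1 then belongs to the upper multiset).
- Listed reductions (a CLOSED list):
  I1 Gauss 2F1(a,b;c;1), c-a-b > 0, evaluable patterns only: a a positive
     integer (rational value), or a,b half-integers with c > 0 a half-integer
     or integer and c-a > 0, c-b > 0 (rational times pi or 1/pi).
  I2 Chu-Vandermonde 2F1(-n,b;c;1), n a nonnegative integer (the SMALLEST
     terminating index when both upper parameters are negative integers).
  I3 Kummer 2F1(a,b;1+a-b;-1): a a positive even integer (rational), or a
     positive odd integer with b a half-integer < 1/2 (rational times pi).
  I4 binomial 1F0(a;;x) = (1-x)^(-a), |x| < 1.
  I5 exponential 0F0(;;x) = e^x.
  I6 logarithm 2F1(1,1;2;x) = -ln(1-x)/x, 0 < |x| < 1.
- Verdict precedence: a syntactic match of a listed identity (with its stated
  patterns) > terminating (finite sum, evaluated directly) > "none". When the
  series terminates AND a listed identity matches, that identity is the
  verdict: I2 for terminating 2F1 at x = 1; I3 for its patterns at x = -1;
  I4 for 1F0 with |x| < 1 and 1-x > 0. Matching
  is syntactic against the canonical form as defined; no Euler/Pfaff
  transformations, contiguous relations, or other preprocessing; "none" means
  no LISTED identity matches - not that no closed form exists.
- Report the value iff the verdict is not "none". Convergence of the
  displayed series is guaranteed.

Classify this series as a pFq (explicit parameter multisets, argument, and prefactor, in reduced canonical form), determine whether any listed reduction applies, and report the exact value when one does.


At argument -\frac{5}{8}: a 3F2 with upper {-3, -2, -\frac{2}{3}}, lower {-\frac{4}{5}, \frac{2}{5}}, scaled by C = -\frac{7}{8}. Verdict: terminating - upper -2 stops the sum at k = 2; the 3 terms are added exactly. Value: \frac{2687}{3072}.

Key observation: t_0 = -\frac{7}{8} here, and the lower running product (prefactor -7/8) is a rising factorial.
Ratio: r(k) = -\frac{5}{8} * (k-3) (k-2) (k-\frac{2}{3}) / [(k-\frac{4}{5}) (k+\frac{2}{5}) (k+1)] - rational; roots negated = parameters, x = -\frac{5}{8}, C = -\frac{7}{8}.


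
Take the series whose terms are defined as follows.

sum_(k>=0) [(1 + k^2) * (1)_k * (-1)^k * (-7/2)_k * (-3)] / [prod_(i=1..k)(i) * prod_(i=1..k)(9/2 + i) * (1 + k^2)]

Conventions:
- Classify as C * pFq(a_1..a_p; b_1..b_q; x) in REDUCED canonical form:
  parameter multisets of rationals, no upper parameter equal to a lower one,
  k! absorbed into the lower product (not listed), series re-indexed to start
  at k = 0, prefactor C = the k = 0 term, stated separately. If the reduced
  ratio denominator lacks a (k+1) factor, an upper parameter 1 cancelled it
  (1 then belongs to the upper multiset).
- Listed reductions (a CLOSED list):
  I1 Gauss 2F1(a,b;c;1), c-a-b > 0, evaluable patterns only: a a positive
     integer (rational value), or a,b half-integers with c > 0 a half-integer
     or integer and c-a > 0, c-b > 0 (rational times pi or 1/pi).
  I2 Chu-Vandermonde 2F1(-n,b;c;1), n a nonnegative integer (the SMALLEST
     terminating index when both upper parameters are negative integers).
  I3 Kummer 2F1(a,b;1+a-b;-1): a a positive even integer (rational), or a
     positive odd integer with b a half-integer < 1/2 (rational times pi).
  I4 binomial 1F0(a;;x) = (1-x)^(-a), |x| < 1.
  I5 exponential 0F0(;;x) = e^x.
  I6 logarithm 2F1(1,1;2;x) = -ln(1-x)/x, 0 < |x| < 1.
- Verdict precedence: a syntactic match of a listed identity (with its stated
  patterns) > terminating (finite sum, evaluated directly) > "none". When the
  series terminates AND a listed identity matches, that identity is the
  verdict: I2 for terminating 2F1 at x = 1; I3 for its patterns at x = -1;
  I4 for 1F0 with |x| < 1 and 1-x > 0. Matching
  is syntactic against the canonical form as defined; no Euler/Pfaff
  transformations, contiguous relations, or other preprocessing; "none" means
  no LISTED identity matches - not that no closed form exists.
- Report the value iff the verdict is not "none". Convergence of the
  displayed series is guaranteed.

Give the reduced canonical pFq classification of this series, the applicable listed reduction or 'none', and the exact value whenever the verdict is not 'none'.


Prefactor -3, argument -1: 2F1 with upper {-7/2, 1} over lower {11/2}. Verdict: the Kummer evaluation I3 fires (x = -1; c = 11/2 equals 1+a-b for upper {-7/2, 1}: listed pattern). Its exact value is (-945/512) * pi.

The tell: with t_0 = -3, the product of the first k integers (C = -3, x = -1) is k!.
Step ratio: r(k) = (-1) * (k-7/2) (k+1) / [(k+11/2) (k+1)] ; factor over Q: parameters, x = (-1), and C = -3.
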